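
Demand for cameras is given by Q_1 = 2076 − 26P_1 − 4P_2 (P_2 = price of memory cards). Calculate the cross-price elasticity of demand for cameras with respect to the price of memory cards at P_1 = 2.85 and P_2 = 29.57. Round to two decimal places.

-0.06

At P_1 = 2.85 and P_2 = 29.57: Q_1 = 1883.62.
∂Q_1/∂P_2 = -4.
ε = (∂Q_1/∂P_2)(P_2/Q_1) = -4 × (29.57/1883.62) ≈ -0.06.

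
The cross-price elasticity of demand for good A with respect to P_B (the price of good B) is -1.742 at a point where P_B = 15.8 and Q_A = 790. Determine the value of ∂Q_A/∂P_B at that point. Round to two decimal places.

-87.10

ε = (∂Q_A/∂P_B)·(P_B/Q_A) ⇒ ∂Q_A/∂P_B = ε·Q_A/P_B = -1.742 × 790/15.8 ≈ -87.10.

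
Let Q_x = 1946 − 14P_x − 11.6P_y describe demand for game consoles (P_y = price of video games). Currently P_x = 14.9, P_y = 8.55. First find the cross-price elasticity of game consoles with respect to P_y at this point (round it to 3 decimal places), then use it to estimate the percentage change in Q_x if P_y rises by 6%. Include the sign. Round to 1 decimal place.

At P_x = 14.9, P_y = 8.55: Q_x = 1638.22.
∂Q_x/∂P_y = -11.6.
ε = (∂Q_x/∂P_y)(P_y/Q_x) = -11.6000 × 8.55/1638.22 ≈ -0.061.
%ΔQ_x ≈ ε × %ΔP_y = -0.061 × (6%) = -0.4%.

-0.4%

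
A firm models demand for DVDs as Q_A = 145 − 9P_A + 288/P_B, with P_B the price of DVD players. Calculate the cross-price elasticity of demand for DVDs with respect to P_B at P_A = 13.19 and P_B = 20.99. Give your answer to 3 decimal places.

-0.343

At P_A = 13.19 and P_B = 20.99: Q_A = 40.011.
∂Q_A/∂P_B = −288/P_B² = -0.6537.
ε = (∂Q_A/∂P_B)(P_B/Q_A) = -0.6537 × (20.99/40.011) ≈ -0.343.
ε < 0: complements.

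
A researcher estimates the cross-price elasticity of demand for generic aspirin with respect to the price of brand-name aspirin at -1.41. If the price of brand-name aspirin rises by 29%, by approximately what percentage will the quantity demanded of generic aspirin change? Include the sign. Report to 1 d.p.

%ΔQ ≈ ε × %ΔP of brand-name aspirin = -1.41 × (29%) = -40.9%.

-40.9%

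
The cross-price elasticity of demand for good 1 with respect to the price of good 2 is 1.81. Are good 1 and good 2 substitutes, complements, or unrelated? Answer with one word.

substitutes

ε = 1.81 > 0, so a higher price of good 2 raises demand for good 1: substitutes.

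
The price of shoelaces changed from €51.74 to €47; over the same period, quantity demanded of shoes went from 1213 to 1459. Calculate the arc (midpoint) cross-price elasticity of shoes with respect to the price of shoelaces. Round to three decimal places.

ΔQ_A = 1459 − 1213 = 246; ΔP_B = 47 − 51.74 = -4.74.
Midpoints: Q̄_A = 1336.0, P̄_B = 49.37.
ε = (ΔQ_A/Q̄_A)/(ΔP_B/P̄_B) = (246/1336.0)/(-4.74/49.37) ≈ -1.918.

-1.918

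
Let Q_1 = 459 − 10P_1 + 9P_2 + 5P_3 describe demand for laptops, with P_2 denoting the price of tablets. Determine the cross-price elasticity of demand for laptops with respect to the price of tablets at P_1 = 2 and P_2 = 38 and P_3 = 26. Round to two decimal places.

0.38

At P_1 = 2 and P_2 = 38 and P_3 = 26: Q_1 = 911.
∂Q_1/∂P_2 = 9.
ε = (∂Q_1/∂P_2)(P_2/Q_1) = 9 × (38/911) ≈ 0.38.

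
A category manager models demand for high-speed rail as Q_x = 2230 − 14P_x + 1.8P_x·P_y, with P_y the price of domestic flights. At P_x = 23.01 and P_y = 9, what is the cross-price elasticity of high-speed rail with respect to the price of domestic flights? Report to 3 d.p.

At P_x = 23.01 and P_y = 9: Q_x = 2280.622.
∂Q_x/∂P_y = 1.8P_x = 1.8(23.01) = 41.4180.
ε = (∂Q_x/∂P_y)(P_y/Q_x) = 41.4180 × (9/2280.622) ≈ 0.163.
ε > 0: substitutes.

0.163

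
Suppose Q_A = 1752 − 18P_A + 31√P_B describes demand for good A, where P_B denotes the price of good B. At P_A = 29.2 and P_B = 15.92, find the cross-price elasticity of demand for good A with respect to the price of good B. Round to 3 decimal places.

At P_A = 29.2 and P_B = 15.92: Q_A = 1350.090.
∂Q_A/∂P_B = 31/(2√P_B) = 31/(2√15.92) = 3.8847.
ε = (∂Q_A/∂P_B)(P_B/Q_A) = 3.8847 × (15.92/1350.090) ≈ 0.046.
ε > 0: substitutes.

0.046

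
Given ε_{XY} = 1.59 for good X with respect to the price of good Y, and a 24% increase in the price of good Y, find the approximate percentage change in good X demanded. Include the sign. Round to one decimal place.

38.2%

%ΔQ ≈ ε × %ΔP of good Y = 1.59 × (24%) = 38.2%.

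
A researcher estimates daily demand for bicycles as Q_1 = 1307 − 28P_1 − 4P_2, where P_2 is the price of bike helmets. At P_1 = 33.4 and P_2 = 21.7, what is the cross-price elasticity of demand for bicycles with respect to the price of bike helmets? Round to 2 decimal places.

At P_1 = 33.4 and P_2 = 21.7: Q_1 = 285.
∂Q_1/∂P_2 = -4.
ε = (∂Q_1/∂P_2)(P_2/Q_1) = -4 × (21.7/285) ≈ -0.30.
Since ε < 0, bicycles and bike helmets are complements.

-0.30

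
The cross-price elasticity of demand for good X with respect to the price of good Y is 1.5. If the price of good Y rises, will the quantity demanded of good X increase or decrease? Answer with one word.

ε > 0 and the price of good Y rises, so the quantity of good X moves in the same direction: it increases.

increase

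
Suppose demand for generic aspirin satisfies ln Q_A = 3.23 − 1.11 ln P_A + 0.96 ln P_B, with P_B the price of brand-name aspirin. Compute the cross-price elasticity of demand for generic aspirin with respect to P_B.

In a log-linear (constant-elasticity) demand function, the coefficient on ln P_B is the cross-price elasticity.
ε = 0.96. Positive, so generic aspirin and brand-name aspirin are substitutes.

0.96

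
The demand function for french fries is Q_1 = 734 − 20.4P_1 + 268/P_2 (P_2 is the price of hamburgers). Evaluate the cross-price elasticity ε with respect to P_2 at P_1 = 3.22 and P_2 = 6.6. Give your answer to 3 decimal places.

At P_1 = 3.22 and P_2 = 6.6: Q_1 = 708.918.
∂Q_1/∂P_2 = −268/P_2² = -6.1524.
ε = (∂Q_1/∂P_2)(P_2/Q_1) = -6.1524 × (6.6/708.918) ≈ -0.057.

-0.057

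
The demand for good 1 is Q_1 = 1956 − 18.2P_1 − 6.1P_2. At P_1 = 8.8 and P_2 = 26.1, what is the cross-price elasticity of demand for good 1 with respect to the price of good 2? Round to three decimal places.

At P_1 = 8.8 and P_2 = 26.1: Q_1 = 1636.63.
∂Q_1/∂P_2 = -6.1.
ε = (∂Q_1/∂P_2)(P_2/Q_1) = -6.1 × (26.1/1636.63) ≈ -0.097.
Since ε < 0, good 1 and good 2 are complements.

-0.097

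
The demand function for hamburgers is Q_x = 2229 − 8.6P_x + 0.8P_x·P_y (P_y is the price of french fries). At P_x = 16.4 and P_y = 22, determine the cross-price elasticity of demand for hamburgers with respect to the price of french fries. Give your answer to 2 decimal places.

At P_x = 16.4 and P_y = 22: Q_x = 2376.6.
∂Q_x/∂P_y = 0.8P_x = 0.8(16.4) = 13.1200.
ε = (∂Q_x/∂P_y)(P_y/Q_x) = 13.1200 × (22/2376.6) ≈ 0.12.

0.12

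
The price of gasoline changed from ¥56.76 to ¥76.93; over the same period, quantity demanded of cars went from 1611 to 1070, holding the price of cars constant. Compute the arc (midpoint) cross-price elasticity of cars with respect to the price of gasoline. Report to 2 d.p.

ΔQ_A = 1070 − 1611 = -541; ΔP_B = 76.93 − 56.76 = 20.17.
Midpoints: Q̄_A = 1340.5, P̄_B = 66.84.
ε = (ΔQ_A/Q̄_A)/(ΔP_B/P̄_B) = (-541/1340.5)/(20.17/66.84) ≈ -1.34.

-1.34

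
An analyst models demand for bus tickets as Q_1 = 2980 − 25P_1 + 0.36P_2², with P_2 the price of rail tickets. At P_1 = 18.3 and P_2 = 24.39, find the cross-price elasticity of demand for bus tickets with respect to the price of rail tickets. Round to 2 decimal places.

At P_1 = 18.3 and P_2 = 24.39: Q_1 = 2736.654.
∂Q_1/∂P_2 = 0.72P_2 = 0.72(24.39) = 17.5608.
ε = (∂Q_1/∂P_2)(P_2/Q_1) = 17.5608 × (24.39/2736.654) ≈ 0.16.

0.16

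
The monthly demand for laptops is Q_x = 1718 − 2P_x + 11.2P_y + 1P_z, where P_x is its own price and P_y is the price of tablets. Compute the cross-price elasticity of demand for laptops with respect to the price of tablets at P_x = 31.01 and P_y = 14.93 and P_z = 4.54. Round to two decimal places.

At P_x = 31.01 and P_y = 14.93 and P_z = 4.54: Q_x = 1827.736.
∂Q_x/∂P_y = 11.2.
ε = (∂Q_x/∂P_y)(P_y/Q_x) = 11.2 × (14.93/1827.736) ≈ 0.09.
Since ε > 0, laptops and tablets are substitutes.

0.09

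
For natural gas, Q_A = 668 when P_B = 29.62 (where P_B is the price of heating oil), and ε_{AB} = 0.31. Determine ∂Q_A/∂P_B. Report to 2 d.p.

ε = (∂Q_A/∂P_B)·(P_B/Q_A) ⇒ ∂Q_A/∂P_B = ε·Q_A/P_B = 0.31 × 668/29.62 ≈ 6.99.

6.99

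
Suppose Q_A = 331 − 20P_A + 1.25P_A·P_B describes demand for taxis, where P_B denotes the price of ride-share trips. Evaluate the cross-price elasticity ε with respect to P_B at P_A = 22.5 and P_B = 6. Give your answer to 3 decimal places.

3.392

At P_A = 22.5 and P_B = 6: Q_A = 49.75.
∂Q_A/∂P_B = 1.25P_A = 1.25(22.5) = 28.1250.
ε = (∂Q_A/∂P_B)(P_B/Q_A) = 28.1250 × (6/49.75) ≈ 3.392.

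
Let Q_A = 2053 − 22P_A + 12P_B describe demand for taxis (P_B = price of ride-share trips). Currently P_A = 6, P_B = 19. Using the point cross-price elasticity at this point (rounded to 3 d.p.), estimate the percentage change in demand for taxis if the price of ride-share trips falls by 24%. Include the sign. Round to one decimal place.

At P_A = 6, P_B = 19: Q_A = 2149.
∂Q_A/∂P_B = 12.
ε = (∂Q_A/∂P_B)(P_B/Q_A) = 12.0000 × 19/2149 ≈ 0.106.
%ΔQ_A ≈ ε × %ΔP_B = 0.106 × (-24%) = -2.5%.

-2.5%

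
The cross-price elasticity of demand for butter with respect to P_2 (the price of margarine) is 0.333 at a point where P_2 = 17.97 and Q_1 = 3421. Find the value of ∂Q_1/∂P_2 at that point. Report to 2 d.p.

63.39

ε = (∂Q_1/∂P_2)·(P_2/Q_1) ⇒ ∂Q_1/∂P_2 = ε·Q_1/P_2 = 0.333 × 3421/17.97 ≈ 63.39.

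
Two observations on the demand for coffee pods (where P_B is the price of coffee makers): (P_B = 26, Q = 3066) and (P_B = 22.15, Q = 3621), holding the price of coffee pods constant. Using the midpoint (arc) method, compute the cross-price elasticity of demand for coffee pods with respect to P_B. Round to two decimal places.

ΔQ_A = 3621 − 3066 = 555; ΔP_B = 22.15 − 26 = -3.85.
Midpoints: Q̄_A = 3343.5, P̄_B = 24.07.
ε = (ΔQ_A/Q̄_A)/(ΔP_B/P̄_B) = (555/3343.5)/(-3.85/24.07) ≈ -1.04.
ε < 0: coffee pods and coffee makers are complements.

-1.04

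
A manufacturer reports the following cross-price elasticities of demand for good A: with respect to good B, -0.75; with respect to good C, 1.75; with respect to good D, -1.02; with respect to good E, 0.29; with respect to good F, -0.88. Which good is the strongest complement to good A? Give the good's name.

good D

Complements have ε < 0. The most negative value is -1.02 (good D).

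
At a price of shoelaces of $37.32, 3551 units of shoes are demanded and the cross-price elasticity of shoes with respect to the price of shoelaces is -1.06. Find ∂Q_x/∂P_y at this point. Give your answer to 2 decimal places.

-100.86

ε = (∂Q_x/∂P_y)·(P_y/Q_x) ⇒ ∂Q_x/∂P_y = ε·Q_x/P_y = -1.06 × 3551/37.32 ≈ -100.86.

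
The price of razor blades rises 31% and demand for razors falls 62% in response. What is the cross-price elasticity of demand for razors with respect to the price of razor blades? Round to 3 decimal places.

-2.000

ε = (%ΔQ of razors) / (%ΔP of razor blades) = (-62%) / (31%) ≈ -2.000.
Negative cross-price elasticity: complements.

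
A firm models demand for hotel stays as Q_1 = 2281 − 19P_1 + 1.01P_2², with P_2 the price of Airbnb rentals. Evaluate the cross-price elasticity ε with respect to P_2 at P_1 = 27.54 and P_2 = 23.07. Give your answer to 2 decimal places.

0.47

At P_1 = 27.54 and P_2 = 23.07: Q_1 = 2295.287.
∂Q_1/∂P_2 = 2.02P_2 = 2.02(23.07) = 46.6014.
ε = (∂Q_1/∂P_2)(P_2/Q_1) = 46.6014 × (23.07/2295.287) ≈ 0.47.
ε > 0: substitutes.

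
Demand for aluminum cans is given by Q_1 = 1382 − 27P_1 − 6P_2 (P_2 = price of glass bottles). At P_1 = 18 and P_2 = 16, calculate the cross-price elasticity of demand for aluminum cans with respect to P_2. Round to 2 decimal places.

-0.12

At P_1 = 18 and P_2 = 16: Q_1 = 800.
∂Q_1/∂P_2 = -6.
ε = (∂Q_1/∂P_2)(P_2/Q_1) = -6 × (16/800) ≈ -0.12.
Since ε < 0, aluminum cans and glass bottles are complements.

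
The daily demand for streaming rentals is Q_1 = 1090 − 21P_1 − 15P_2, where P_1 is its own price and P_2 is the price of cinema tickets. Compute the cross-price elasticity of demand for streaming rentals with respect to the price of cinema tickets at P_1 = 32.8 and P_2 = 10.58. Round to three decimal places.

-0.654

At P_1 = 32.8 and P_2 = 10.58: Q_1 = 242.5.
∂Q_1/∂P_2 = -15.
ε = (∂Q_1/∂P_2)(P_2/Q_1) = -15 × (10.58/242.5) ≈ -0.654.
Since ε < 0, streaming rentals and cinema tickets are complements.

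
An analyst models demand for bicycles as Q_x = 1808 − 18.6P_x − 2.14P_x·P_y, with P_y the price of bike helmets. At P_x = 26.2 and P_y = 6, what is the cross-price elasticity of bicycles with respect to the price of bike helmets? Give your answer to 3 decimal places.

At P_x = 26.2 and P_y = 6: Q_x = 984.272.
∂Q_x/∂P_y = -2.14P_x = -2.14(26.2) = -56.0680.
ε = (∂Q_x/∂P_y)(P_y/Q_x) = -56.0680 × (6/984.272) ≈ -0.342.

-0.342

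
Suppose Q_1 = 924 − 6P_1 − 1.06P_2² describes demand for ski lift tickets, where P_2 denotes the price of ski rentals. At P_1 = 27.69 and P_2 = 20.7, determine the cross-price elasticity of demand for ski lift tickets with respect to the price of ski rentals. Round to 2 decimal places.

-2.99

At P_1 = 27.69 and P_2 = 20.7: Q_1 = 303.661.
∂Q_1/∂P_2 = -2.12P_2 = -2.12(20.7) = -43.8840.
ε = (∂Q_1/∂P_2)(P_2/Q_1) = -43.8840 × (20.7/303.661) ≈ -2.99.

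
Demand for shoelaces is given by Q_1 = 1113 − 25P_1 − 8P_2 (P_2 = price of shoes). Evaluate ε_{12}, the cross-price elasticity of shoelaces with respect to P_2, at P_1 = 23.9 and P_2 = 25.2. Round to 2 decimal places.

-0.64

At P_1 = 23.9 and P_2 = 25.2: Q_1 = 313.9.
∂Q_1/∂P_2 = -8.
ε = (∂Q_1/∂P_2)(P_2/Q_1) = -8 × (25.2/313.9) ≈ -0.64.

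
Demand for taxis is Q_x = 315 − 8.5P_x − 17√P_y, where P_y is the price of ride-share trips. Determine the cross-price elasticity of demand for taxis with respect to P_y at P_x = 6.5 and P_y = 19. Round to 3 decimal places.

-0.200

At P_x = 6.5 and P_y = 19: Q_x = 185.649.
∂Q_x/∂P_y = -17/(2√P_y) = -17/(2√19) = -1.9500.
ε = (∂Q_x/∂P_y)(P_y/Q_x) = -1.9500 × (19/185.649) ≈ -0.200.
ε < 0: complements.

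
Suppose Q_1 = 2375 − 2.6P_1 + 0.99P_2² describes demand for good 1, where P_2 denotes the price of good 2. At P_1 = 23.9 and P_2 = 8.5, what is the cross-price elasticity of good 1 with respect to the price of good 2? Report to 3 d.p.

0.060

At P_1 = 23.9 and P_2 = 8.5: Q_1 = 2384.388.
∂Q_1/∂P_2 = 1.98P_2 = 1.98(8.5) = 16.8300.
ε = (∂Q_1/∂P_2)(P_2/Q_1) = 16.8300 × (8.5/2384.388) ≈ 0.060.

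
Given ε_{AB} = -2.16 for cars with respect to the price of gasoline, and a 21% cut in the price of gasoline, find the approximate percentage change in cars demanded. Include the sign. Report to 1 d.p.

45.4%

%ΔQ ≈ ε × %ΔP of gasoline = -2.16 × (-21%) = 45.4%.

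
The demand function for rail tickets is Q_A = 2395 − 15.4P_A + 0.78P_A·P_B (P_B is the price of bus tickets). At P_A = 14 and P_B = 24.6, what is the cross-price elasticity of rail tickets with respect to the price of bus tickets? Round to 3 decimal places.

0.110

At P_A = 14 and P_B = 24.6: Q_A = 2448.032.
∂Q_A/∂P_B = 0.78P_A = 0.78(14) = 10.9200.
ε = (∂Q_A/∂P_B)(P_B/Q_A) = 10.9200 × (24.6/2448.032) ≈ 0.110.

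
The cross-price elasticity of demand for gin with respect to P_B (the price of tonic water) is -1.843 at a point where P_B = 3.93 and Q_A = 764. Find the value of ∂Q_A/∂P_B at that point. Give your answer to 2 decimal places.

-358.28

ε = (∂Q_A/∂P_B)·(P_B/Q_A) ⇒ ∂Q_A/∂P_B = ε·Q_A/P_B = -1.843 × 764/3.93 ≈ -358.28.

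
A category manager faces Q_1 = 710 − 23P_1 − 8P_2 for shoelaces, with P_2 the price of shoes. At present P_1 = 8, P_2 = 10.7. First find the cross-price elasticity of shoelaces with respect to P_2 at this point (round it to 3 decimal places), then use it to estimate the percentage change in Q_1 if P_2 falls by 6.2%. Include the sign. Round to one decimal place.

1.2%

At P_1 = 8, P_2 = 10.7: Q_1 = 440.4.
∂Q_1/∂P_2 = -8.
ε = (∂Q_1/∂P_2)(P_2/Q_1) = -8.0000 × 10.7/440.4 ≈ -0.194.
%ΔQ_1 ≈ ε × %ΔP_2 = -0.194 × (-6.2%) = 1.2%.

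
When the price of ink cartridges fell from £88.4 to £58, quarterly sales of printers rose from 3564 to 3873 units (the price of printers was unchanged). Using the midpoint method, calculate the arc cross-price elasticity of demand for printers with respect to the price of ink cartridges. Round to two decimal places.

-0.20

ΔQ_A = 3873 − 3564 = 309; ΔP_B = 58 − 88.4 = -30.4.
Midpoints: Q̄_A = 3718.5, P̄_B = 73.20.
ε = (ΔQ_A/Q̄_A)/(ΔP_B/P̄_B) = (309/3718.5)/(-30.4/73.20) ≈ -0.20.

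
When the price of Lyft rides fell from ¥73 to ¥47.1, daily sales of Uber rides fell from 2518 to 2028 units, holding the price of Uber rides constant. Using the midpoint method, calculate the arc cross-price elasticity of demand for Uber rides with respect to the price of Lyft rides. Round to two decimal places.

ΔQ_A = 2028 − 2518 = -490; ΔP_B = 47.1 − 73 = -25.9.
Midpoints: Q̄_A = 2273.0, P̄_B = 60.05.
ε = (ΔQ_A/Q̄_A)/(ΔP_B/P̄_B) = (-490/2273.0)/(-25.9/60.05) ≈ 0.50.
ε > 0: Uber rides and Lyft rides are substitutes.

0.50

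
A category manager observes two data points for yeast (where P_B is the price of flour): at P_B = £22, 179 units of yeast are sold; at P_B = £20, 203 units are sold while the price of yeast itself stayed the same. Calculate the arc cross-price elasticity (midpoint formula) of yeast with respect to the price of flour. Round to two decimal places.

ΔQ_A = 203 − 179 = 24; ΔP_B = 20 − 22 = -2.
Midpoints: Q̄_A = 191.0, P̄_B = 21.00.
ε = (ΔQ_A/Q̄_A)/(ΔP_B/P̄_B) = (24/191.0)/(-2/21.00) ≈ -1.32.

-1.32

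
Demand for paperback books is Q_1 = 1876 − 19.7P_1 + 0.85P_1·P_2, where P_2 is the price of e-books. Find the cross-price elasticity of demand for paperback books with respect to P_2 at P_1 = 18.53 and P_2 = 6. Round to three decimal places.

At P_1 = 18.53 and P_2 = 6: Q_1 = 1605.462.
∂Q_1/∂P_2 = 0.85P_1 = 0.85(18.53) = 15.7505.
ε = (∂Q_1/∂P_2)(P_2/Q_1) = 15.7505 × (6/1605.462) ≈ 0.059.

0.059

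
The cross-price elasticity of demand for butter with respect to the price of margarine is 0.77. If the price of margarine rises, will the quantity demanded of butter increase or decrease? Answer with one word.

ε > 0 and the price of margarine rises, so the quantity of butter moves in the same direction: it increases.

increase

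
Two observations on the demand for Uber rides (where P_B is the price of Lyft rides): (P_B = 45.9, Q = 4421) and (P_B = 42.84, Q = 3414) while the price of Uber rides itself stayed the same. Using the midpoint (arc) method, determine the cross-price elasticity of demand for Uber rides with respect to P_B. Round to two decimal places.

3.73

ΔQ_A = 3414 − 4421 = -1007; ΔP_B = 42.84 − 45.9 = -3.06.
Midpoints: Q̄_A = 3917.5, P̄_B = 44.37.
ε = (ΔQ_A/Q̄_A)/(ΔP_B/P̄_B) = (-1007/3917.5)/(-3.06/44.37) ≈ 3.73.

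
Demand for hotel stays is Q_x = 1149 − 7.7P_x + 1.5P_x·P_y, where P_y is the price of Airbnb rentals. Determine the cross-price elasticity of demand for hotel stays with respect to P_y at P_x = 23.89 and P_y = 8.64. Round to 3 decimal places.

0.243

At P_x = 23.89 and P_y = 8.64: Q_x = 1274.661.
∂Q_x/∂P_y = 1.5P_x = 1.5(23.89) = 35.8350.
ε = (∂Q_x/∂P_y)(P_y/Q_x) = 35.8350 × (8.64/1274.661) ≈ 0.243.
ε > 0: substitutes.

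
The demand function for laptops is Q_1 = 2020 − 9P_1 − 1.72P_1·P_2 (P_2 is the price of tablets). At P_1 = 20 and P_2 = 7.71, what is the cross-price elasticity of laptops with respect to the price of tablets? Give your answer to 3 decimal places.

-0.168

At P_1 = 20 and P_2 = 7.71: Q_1 = 1574.776.
∂Q_1/∂P_2 = -1.72P_1 = -1.72(20) = -34.4000.
ε = (∂Q_1/∂P_2)(P_2/Q_1) = -34.4000 × (7.71/1574.776) ≈ -0.168.
ε < 0: complements.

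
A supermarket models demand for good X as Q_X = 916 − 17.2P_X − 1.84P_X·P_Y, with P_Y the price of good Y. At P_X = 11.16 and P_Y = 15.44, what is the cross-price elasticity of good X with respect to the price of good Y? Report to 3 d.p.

-0.779

At P_X = 11.16 and P_Y = 15.44: Q_X = 406.997.
∂Q_X/∂P_Y = -1.84P_X = -1.84(11.16) = -20.5344.
ε = (∂Q_X/∂P_Y)(P_Y/Q_X) = -20.5344 × (15.44/406.997) ≈ -0.779.
ε < 0: complements.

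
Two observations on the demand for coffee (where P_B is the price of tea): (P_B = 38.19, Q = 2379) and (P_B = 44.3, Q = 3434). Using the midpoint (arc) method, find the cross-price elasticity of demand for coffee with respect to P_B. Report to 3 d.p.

2.450

ΔQ_A = 3434 − 2379 = 1055; ΔP_B = 44.3 − 38.19 = 6.11.
Midpoints: Q̄_A = 2906.5, P̄_B = 41.24.
ε = (ΔQ_A/Q̄_A)/(ΔP_B/P̄_B) = (1055/2906.5)/(6.11/41.24) ≈ 2.450.
ε > 0: coffee and tea are substitutes.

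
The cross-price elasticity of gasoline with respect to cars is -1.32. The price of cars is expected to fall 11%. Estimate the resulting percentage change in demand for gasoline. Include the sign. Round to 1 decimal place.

14.5%

%ΔQ ≈ ε × %ΔP of cars = -1.32 × (-11%) = 14.5%.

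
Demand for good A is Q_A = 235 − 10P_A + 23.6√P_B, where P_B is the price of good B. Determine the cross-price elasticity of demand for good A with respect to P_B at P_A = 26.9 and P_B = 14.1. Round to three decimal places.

At P_A = 26.9 and P_B = 14.1: Q_A = 54.618.
∂Q_A/∂P_B = 23.6/(2√P_B) = 23.6/(2√14.1) = 3.1425.
ε = (∂Q_A/∂P_B)(P_B/Q_A) = 3.1425 × (14.1/54.618) ≈ 0.811.

0.811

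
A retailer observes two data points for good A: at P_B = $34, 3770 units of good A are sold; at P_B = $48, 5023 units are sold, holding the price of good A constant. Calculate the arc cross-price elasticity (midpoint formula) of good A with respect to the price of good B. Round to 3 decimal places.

ΔQ_A = 5023 − 3770 = 1253; ΔP_B = 48 − 34 = 14.
Midpoints: Q̄_A = 4396.5, P̄_B = 41.00.
ε = (ΔQ_A/Q̄_A)/(ΔP_B/P̄_B) = (1253/4396.5)/(14/41.00) ≈ 0.835.
ε > 0: good A and good B are substitutes.

0.835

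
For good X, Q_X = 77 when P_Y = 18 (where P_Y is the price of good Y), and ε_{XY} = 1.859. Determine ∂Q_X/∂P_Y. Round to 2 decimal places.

7.95

ε = (∂Q_X/∂P_Y)·(P_Y/Q_X) ⇒ ∂Q_X/∂P_Y = ε·Q_X/P_Y = 1.859 × 77/18 ≈ 7.95.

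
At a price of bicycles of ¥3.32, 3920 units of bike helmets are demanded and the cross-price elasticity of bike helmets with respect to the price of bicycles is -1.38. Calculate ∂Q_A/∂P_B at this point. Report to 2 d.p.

ε = (∂Q_A/∂P_B)·(P_B/Q_A) ⇒ ∂Q_A/∂P_B = ε·Q_A/P_B = -1.38 × 3920/3.32 ≈ -1629.40.

-1629.40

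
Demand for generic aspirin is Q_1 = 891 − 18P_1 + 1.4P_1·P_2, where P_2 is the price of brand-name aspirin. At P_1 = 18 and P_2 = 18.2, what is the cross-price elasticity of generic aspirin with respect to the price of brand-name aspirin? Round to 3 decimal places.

0.447

At P_1 = 18 and P_2 = 18.2: Q_1 = 1025.64.
∂Q_1/∂P_2 = 1.4P_1 = 1.4(18) = 25.2000.
ε = (∂Q_1/∂P_2)(P_2/Q_1) = 25.2000 × (18.2/1025.64) ≈ 0.447.
ε > 0: substitutes.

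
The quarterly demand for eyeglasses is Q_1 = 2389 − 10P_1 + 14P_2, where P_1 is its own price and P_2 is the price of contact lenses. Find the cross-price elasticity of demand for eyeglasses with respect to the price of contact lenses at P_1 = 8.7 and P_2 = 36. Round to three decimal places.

0.180

At P_1 = 8.7 and P_2 = 36: Q_1 = 2806.
∂Q_1/∂P_2 = 14.
ε = (∂Q_1/∂P_2)(P_2/Q_1) = 14 × (36/2806) ≈ 0.180.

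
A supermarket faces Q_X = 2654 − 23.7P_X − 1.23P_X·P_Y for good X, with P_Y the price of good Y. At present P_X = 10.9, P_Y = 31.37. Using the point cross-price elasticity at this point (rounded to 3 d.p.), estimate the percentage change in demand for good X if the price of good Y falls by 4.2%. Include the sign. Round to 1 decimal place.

At P_X = 10.9, P_Y = 31.37: Q_X = 1975.092.
∂Q_X/∂P_Y = -1.23P_X = -13.4070.
ε = (∂Q_X/∂P_Y)(P_Y/Q_X) = -13.4070 × 31.37/1975.092 ≈ -0.213.
%ΔQ_X ≈ ε × %ΔP_Y = -0.213 × (-4.2%) = 0.9%.

0.9%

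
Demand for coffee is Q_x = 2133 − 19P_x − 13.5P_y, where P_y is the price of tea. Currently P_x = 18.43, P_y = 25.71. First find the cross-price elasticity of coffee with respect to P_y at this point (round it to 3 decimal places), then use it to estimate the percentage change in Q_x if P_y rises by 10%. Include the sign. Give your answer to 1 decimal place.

-2.4%

At P_x = 18.43, P_y = 25.71: Q_x = 1435.745.
∂Q_x/∂P_y = -13.5.
ε = (∂Q_x/∂P_y)(P_y/Q_x) = -13.5000 × 25.71/1435.745 ≈ -0.242.
%ΔQ_x ≈ ε × %ΔP_y = -0.242 × (10%) = -2.4%.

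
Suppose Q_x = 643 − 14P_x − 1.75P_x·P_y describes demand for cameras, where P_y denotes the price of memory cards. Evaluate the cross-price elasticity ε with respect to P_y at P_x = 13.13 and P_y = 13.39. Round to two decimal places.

-2.03

At P_x = 13.13 and P_y = 13.39: Q_x = 151.511.
∂Q_x/∂P_y = -1.75P_x = -1.75(13.13) = -22.9775.
ε = (∂Q_x/∂P_y)(P_y/Q_x) = -22.9775 × (13.39/151.511) ≈ -2.03.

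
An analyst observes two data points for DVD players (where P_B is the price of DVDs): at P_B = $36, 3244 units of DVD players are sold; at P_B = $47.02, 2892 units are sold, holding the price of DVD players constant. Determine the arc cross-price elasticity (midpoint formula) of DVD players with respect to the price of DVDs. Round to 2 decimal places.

ΔQ_A = 2892 − 3244 = -352; ΔP_B = 47.02 − 36 = 11.02.
Midpoints: Q̄_A = 3068.0, P̄_B = 41.51.
ε = (ΔQ_A/Q̄_A)/(ΔP_B/P̄_B) = (-352/3068.0)/(11.02/41.51) ≈ -0.43.
ε < 0: DVD players and DVDs are complements.

-0.43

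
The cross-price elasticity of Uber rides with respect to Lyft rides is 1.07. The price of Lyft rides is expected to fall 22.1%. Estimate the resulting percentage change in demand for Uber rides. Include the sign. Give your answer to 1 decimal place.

%ΔQ ≈ ε × %ΔP of Lyft rides = 1.07 × (-22.1%) = -23.6%.
Demand for Uber rides falls by about 23.6%.

-23.6%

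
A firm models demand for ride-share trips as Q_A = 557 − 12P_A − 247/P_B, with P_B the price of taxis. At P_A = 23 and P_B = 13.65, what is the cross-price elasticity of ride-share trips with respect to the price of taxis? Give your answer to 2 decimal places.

0.07

At P_A = 23 and P_B = 13.65: Q_A = 262.905.
∂Q_A/∂P_B = 247/P_B² = 1.3257.
ε = (∂Q_A/∂P_B)(P_B/Q_A) = 1.3257 × (13.65/262.905) ≈ 0.07.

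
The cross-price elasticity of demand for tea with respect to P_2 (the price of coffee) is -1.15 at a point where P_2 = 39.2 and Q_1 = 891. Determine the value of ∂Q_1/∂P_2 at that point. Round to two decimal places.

-26.14

ε = (∂Q_1/∂P_2)·(P_2/Q_1) ⇒ ∂Q_1/∂P_2 = ε·Q_1/P_2 = -1.15 × 891/39.2 ≈ -26.14.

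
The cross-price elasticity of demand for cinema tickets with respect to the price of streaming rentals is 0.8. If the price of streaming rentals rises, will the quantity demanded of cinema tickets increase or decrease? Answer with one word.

increase

ε > 0 and the price of streaming rentals rises, so the quantity of cinema tickets moves in the same direction: it increases.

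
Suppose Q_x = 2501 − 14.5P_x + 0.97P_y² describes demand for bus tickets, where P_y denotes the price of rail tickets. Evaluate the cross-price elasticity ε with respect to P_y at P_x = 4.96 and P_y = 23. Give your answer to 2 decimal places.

0.35

At P_x = 4.96 and P_y = 23: Q_x = 2942.21.
∂Q_x/∂P_y = 1.94P_y = 1.94(23) = 44.6200.
ε = (∂Q_x/∂P_y)(P_y/Q_x) = 44.6200 × (23/2942.21) ≈ 0.35.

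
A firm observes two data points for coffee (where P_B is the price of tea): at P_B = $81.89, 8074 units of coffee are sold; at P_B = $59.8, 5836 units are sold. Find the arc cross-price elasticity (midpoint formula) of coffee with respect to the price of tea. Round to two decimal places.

ΔQ_A = 5836 − 8074 = -2238; ΔP_B = 59.8 − 81.89 = -22.09.
Midpoints: Q̄_A = 6955.0, P̄_B = 70.84.
ε = (ΔQ_A/Q̄_A)/(ΔP_B/P̄_B) = (-2238/6955.0)/(-22.09/70.84) ≈ 1.03.

1.03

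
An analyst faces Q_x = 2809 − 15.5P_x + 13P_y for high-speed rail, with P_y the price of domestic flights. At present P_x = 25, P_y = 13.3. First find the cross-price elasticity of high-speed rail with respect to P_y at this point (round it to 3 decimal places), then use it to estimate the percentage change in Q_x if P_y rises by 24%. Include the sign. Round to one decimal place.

1.6%

At P_x = 25, P_y = 13.3: Q_x = 2594.4.
∂Q_x/∂P_y = 13.
ε = (∂Q_x/∂P_y)(P_y/Q_x) = 13.0000 × 13.3/2594.4 ≈ 0.067.
%ΔQ_x ≈ ε × %ΔP_y = 0.067 × (24%) = 1.6%.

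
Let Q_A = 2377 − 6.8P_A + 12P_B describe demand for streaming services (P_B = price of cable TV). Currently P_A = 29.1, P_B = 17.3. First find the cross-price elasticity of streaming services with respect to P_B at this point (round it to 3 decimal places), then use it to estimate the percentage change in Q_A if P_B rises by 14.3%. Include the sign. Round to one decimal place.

At P_A = 29.1, P_B = 17.3: Q_A = 2386.72.
∂Q_A/∂P_B = 12.
ε = (∂Q_A/∂P_B)(P_B/Q_A) = 12.0000 × 17.3/2386.72 ≈ 0.087.
%ΔQ_A ≈ ε × %ΔP_B = 0.087 × (14.3%) = 1.2%.

1.2%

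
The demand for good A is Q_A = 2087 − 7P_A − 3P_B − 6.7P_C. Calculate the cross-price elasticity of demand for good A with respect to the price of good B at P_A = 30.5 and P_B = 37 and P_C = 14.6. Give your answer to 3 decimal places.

At P_A = 30.5 and P_B = 37 and P_C = 14.6: Q_A = 1664.68.
∂Q_A/∂P_B = -3.
ε = (∂Q_A/∂P_B)(P_B/Q_A) = -3 × (37/1664.68) ≈ -0.067.
Since ε < 0, good A and good B are complements.

-0.067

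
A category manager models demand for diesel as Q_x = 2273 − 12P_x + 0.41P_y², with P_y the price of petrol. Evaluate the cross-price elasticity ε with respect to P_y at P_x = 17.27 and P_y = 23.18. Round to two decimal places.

0.19

At P_x = 17.27 and P_y = 23.18: Q_x = 2286.058.
∂Q_x/∂P_y = 0.82P_y = 0.82(23.18) = 19.0076.
ε = (∂Q_x/∂P_y)(P_y/Q_x) = 19.0076 × (23.18/2286.058) ≈ 0.19.
ε > 0: substitutes.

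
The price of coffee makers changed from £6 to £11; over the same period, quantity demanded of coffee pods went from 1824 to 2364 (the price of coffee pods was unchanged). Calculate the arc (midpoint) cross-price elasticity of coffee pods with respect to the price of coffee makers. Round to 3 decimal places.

0.438

ΔQ_A = 2364 − 1824 = 540; ΔP_B = 11 − 6 = 5.
Midpoints: Q̄_A = 2094.0, P̄_B = 8.50.
ε = (ΔQ_A/Q̄_A)/(ΔP_B/P̄_B) = (540/2094.0)/(5/8.50) ≈ 0.438.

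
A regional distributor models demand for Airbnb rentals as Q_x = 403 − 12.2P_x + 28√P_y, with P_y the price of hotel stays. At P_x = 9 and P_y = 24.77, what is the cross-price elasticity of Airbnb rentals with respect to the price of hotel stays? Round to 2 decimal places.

At P_x = 9 and P_y = 24.77: Q_x = 432.555.
∂Q_x/∂P_y = 28/(2√P_y) = 28/(2√24.77) = 2.8130.
ε = (∂Q_x/∂P_y)(P_y/Q_x) = 2.8130 × (24.77/432.555) ≈ 0.16.
ε > 0: substitutes.

0.16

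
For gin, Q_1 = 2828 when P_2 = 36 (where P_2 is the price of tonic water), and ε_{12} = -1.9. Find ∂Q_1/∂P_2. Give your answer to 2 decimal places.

ε = (∂Q_1/∂P_2)·(P_2/Q_1) ⇒ ∂Q_1/∂P_2 = ε·Q_1/P_2 = -1.9 × 2828/36 ≈ -149.26.

-149.26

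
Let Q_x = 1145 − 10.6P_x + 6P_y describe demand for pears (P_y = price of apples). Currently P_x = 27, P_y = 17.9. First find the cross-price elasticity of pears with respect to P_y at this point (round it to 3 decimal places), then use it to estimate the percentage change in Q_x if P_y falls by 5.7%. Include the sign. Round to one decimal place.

-0.6%

At P_x = 27, P_y = 17.9: Q_x = 966.2.
∂Q_x/∂P_y = 6.
ε = (∂Q_x/∂P_y)(P_y/Q_x) = 6.0000 × 17.9/966.2 ≈ 0.111.
%ΔQ_x ≈ ε × %ΔP_y = 0.111 × (-5.7%) = -0.6%.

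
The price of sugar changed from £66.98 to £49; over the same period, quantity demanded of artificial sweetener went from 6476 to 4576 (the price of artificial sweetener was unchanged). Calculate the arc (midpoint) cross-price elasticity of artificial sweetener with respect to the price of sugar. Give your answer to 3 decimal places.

ΔQ_A = 4576 − 6476 = -1900; ΔP_B = 49 − 66.98 = -17.98.
Midpoints: Q̄_A = 5526.0, P̄_B = 57.99.
ε = (ΔQ_A/Q̄_A)/(ΔP_B/P̄_B) = (-1900/5526.0)/(-17.98/57.99) ≈ 1.109.
ε > 0: artificial sweetener and sugar are substitutes.

1.109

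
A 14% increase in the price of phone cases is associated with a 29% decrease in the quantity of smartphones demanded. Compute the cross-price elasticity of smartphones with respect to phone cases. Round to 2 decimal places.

-2.07

ε = (%ΔQ of smartphones) / (%ΔP of phone cases) = (-29%) / (14%) ≈ -2.07.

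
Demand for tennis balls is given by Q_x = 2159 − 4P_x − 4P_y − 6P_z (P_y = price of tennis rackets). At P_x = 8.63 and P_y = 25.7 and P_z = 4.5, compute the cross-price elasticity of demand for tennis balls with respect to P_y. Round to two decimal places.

At P_x = 8.63 and P_y = 25.7 and P_z = 4.5: Q_x = 1994.68.
∂Q_x/∂P_y = -4.
ε = (∂Q_x/∂P_y)(P_y/Q_x) = -4 × (25.7/1994.68) ≈ -0.05.
Since ε < 0, tennis balls and tennis rackets are complements.

-0.05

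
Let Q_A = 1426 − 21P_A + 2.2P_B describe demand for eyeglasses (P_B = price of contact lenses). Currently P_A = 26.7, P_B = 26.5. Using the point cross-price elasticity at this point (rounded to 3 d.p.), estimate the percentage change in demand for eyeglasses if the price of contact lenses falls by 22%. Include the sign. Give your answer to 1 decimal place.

At P_A = 26.7, P_B = 26.5: Q_A = 923.6.
∂Q_A/∂P_B = 2.2.
ε = (∂Q_A/∂P_B)(P_B/Q_A) = 2.2000 × 26.5/923.6 ≈ 0.063.
%ΔQ_A ≈ ε × %ΔP_B = 0.063 × (-22%) = -1.4%.

-1.4%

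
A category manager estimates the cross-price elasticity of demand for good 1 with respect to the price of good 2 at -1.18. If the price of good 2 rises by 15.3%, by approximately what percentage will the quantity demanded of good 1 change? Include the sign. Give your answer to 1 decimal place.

-18.1%

%ΔQ ≈ ε × %ΔP of good 2 = -1.18 × (15.3%) = -18.1%.
Demand for good 1 falls by about 18.1%.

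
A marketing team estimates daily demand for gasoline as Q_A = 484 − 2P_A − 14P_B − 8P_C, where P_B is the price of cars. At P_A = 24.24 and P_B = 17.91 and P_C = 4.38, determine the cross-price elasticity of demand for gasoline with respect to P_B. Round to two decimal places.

-1.67

At P_A = 24.24 and P_B = 17.91 and P_C = 4.38: Q_A = 149.74.
∂Q_A/∂P_B = -14.
ε = (∂Q_A/∂P_B)(P_B/Q_A) = -14 × (17.91/149.74) ≈ -1.67.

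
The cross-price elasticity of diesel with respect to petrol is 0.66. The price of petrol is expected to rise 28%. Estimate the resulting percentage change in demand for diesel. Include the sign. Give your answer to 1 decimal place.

%ΔQ ≈ ε × %ΔP of petrol = 0.66 × (28%) = 18.5%.

18.5%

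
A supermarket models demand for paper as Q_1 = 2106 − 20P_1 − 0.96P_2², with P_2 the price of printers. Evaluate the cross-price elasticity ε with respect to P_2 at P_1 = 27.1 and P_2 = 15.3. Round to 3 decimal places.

-0.336

At P_1 = 27.1 and P_2 = 15.3: Q_1 = 1339.274.
∂Q_1/∂P_2 = -1.92P_2 = -1.92(15.3) = -29.3760.
ε = (∂Q_1/∂P_2)(P_2/Q_1) = -29.3760 × (15.3/1339.274) ≈ -0.336.
ε < 0: complements.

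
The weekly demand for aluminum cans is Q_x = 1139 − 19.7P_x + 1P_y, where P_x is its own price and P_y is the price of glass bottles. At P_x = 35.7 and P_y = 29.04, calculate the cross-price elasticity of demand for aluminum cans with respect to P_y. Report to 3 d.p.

0.062

At P_x = 35.7 and P_y = 29.04: Q_x = 464.75.
∂Q_x/∂P_y = 1.
ε = (∂Q_x/∂P_y)(P_y/Q_x) = 1 × (29.04/464.75) ≈ 0.062.
Since ε > 0, aluminum cans and glass bottles are substitutes.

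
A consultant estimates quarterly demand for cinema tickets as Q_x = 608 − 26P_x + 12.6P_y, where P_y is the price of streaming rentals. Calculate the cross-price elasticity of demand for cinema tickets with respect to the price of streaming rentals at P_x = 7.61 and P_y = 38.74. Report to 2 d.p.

At P_x = 7.61 and P_y = 38.74: Q_x = 898.264.
∂Q_x/∂P_y = 12.6.
ε = (∂Q_x/∂P_y)(P_y/Q_x) = 12.6 × (38.74/898.264) ≈ 0.54.
Since ε > 0, cinema tickets and streaming rentals are substitutes.

0.54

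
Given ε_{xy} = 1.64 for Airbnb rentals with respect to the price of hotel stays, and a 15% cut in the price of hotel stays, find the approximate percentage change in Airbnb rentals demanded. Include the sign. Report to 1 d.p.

%ΔQ ≈ ε × %ΔP of hotel stays = 1.64 × (-15%) = -24.6%.
Demand for Airbnb rentals falls by about 24.6%.

-24.6%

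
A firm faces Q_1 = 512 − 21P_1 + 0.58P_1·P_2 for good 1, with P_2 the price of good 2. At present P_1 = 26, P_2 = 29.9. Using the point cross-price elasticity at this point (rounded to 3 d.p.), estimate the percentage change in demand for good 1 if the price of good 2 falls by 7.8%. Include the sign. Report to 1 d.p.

At P_1 = 26, P_2 = 29.9: Q_1 = 416.892.
∂Q_1/∂P_2 = 0.58P_1 = 15.0800.
ε = (∂Q_1/∂P_2)(P_2/Q_1) = 15.0800 × 29.9/416.892 ≈ 1.082.
%ΔQ_1 ≈ ε × %ΔP_2 = 1.082 × (-7.8%) = -8.4%.

-8.4%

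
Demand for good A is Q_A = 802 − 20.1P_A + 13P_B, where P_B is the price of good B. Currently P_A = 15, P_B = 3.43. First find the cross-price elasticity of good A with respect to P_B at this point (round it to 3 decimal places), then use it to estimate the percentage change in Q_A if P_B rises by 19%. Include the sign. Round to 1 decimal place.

At P_A = 15, P_B = 3.43: Q_A = 545.09.
∂Q_A/∂P_B = 13.
ε = (∂Q_A/∂P_B)(P_B/Q_A) = 13.0000 × 3.43/545.09 ≈ 0.082.
%ΔQ_A ≈ ε × %ΔP_B = 0.082 × (19%) = 1.6%.

1.6%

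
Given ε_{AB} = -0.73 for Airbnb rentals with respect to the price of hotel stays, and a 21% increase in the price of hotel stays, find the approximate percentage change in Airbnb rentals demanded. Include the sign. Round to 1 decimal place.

-15.3%

%ΔQ ≈ ε × %ΔP of hotel stays = -0.73 × (21%) = -15.3%.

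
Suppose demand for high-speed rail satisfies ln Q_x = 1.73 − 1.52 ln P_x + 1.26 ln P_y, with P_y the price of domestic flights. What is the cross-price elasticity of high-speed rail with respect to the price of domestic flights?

In a log-linear (constant-elasticity) demand function, the coefficient on ln P_y is the cross-price elasticity.
ε = 1.26. Positive, so high-speed rail and domestic flights are substitutes.

1.26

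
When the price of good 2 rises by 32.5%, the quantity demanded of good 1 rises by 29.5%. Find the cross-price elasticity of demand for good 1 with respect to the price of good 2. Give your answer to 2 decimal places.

0.91

ε = (%ΔQ of good 1) / (%ΔP of good 2) = (29.5%) / (32.5%) ≈ 0.91.
Positive cross-price elasticity: substitutes.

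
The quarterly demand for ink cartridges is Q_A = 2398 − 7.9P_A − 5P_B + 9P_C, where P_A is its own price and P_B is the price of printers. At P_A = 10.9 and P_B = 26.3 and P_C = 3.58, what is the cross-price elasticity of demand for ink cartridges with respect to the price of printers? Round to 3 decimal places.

-0.059

At P_A = 10.9 and P_B = 26.3 and P_C = 3.58: Q_A = 2212.61.
∂Q_A/∂P_B = -5.
ε = (∂Q_A/∂P_B)(P_B/Q_A) = -5 × (26.3/2212.61) ≈ -0.059.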